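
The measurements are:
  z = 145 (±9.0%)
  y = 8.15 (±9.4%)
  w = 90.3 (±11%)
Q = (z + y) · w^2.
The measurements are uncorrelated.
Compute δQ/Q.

0.236

Let u = z + y = 153. δu = √(δz² + δy²) = √(170 + 0.587) = 13.1, so δu/u = 0.0854.
Q is then a monomial in u, w:
δQ/Q = √((δu/u)² + (2·δw/w)²) = √(0.00729 + 0.0484) = 0.236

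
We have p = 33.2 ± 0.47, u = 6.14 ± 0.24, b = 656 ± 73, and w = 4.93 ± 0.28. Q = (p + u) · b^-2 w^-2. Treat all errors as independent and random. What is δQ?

9.41e-07

Let h = p + u = 39.3. δh = √(δp² + δu²) = √(0.221 + 0.0576) = 0.528, so δh/h = 0.0134.
Q is then a monomial in h, b, w:
δQ/Q = √((δh/h)² + (-2·δb/b)² + (-2·δw/w)²) = √(0.000180 + 0.0495 + 0.0129) = 0.250
Q = 3.76e-06, so δQ = 0.250 × 3.76e-06 = 9.41e-07.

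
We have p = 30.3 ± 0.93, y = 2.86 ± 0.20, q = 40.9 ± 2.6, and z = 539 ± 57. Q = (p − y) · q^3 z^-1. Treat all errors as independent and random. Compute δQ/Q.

0.221

Let u = p − y = 27.4. δu = √(δp² + δy²) = √(0.865 + 0.0400) = 0.951, so δu/u = 0.0347.
Q is then a monomial in u, q, z:
δQ/Q = √((δu/u)² + (3·δq/q)² + (-1·δz/z)²) = √(0.00120 + 0.0364 + 0.0112) = 0.221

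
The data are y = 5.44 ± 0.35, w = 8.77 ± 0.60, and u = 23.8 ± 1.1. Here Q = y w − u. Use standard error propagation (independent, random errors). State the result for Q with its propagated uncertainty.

Let p = y·w = 47.7. δp/p = √((1·δy/y)² + (1·δw/w)²) = √(0.00414 + 0.00468) = 0.0939, so δp = 4.48.
Q = p − u: δQ = √(δp² + δu²) = √(20.1 + 1.21) = 4.61
Q = 23.9.

23.9 ± 4.61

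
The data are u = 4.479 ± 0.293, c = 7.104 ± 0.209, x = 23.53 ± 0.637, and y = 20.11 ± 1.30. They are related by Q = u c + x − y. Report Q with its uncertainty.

35.24 ± 2.70

Let p = u·c = 31.82. δp/p = √((1·δu/u)² + (1·δc/c)²) = √(0.00428 + 0.000866) = 0.0717, so δp = 2.28.
Q = p + x − y: δQ = √(δp² + δx² + δy²) = √(5.21 + 0.406 + 1.69) = 2.70
Q = 35.24.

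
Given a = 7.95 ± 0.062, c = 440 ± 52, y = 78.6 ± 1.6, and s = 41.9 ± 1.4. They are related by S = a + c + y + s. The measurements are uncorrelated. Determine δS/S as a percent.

Sums and differences: (δS)² = Σ (cᵢ δxᵢ)².
  (δa)² = 0.00384;  (δc)² = 2700;  (δy)² = 2.56;  (δs)² = 1.96
δS = √(2710) = 52.0
S = 568, so δS/S = 52.0/568 = 0.0916.

9.16%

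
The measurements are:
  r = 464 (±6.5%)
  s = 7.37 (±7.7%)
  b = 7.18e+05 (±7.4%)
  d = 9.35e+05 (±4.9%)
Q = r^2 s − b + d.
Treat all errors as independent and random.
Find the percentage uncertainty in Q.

13.8%

Let p = r^2·s = 1.59e+06. δp/p = √((2·δr/r)² + (1·δs/s)²) = √(0.0169 + 0.00593) = 0.151, so δp = 2.4e+05.
Q = p − b + d: δQ = √(δp² + δb² + δd²) = √(5.75e+10 + 2.82e+09 + 2.1e+09) = 2.5e+05
Q = 1.8e+06, so δQ/Q = 2.5e+05/1.8e+06 = 0.138.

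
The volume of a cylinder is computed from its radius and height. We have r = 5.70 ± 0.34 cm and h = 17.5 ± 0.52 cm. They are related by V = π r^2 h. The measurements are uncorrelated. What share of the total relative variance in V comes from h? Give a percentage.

5.84%

(δV/V)² = (2·δr/r)² + (1·δh/h)²
  r term: (2×0.0596)² = 0.0142
  h term: (1×0.0297)² = 0.000883
Total = 0.0151. Share from h = 0.000883/0.0151 = 0.0584.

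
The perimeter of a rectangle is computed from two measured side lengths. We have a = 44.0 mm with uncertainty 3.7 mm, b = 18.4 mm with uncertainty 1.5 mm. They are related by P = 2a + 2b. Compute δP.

For a sum/difference, combine absolute errors in quadrature:
  (2·δa)² = 54.8;  (2·δb)² = 9.00
δP = √(63.8) = 7.98 mm

7.98 mm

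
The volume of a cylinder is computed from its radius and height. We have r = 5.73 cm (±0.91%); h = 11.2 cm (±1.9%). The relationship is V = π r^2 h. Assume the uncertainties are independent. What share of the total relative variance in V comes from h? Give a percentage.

(δV/V)² = (2·δr/r)² + (1·δh/h)²
  r term: (2×0.00910)² = 0.000331
  h term: (1×0.0190)² = 0.000361
Total = 0.000692. Share from h = 0.000361/0.000692 = 0.521.

52.1%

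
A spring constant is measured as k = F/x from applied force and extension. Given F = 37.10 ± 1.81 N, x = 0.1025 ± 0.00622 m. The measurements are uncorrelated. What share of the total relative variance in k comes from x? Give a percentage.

(δk/k)² = (1·δF/F)² + (-1·δx/x)²
  F term: (1×0.0488)² = 0.00238
  x term: (-1×0.0607)² = 0.00368
Total = 0.00606. Share from x = 0.00368/0.00606 = 0.607.

60.7%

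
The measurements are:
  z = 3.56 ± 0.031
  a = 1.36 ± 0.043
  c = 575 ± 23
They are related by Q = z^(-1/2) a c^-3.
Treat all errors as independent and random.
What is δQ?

4.71e-10

Since Q is a product/quotient, work with relative uncertainties:
  (−½·δz/z)² = (-0.5×0.00871)² = 1.9e-05;  (1·δa/a)² = (1×0.0316)² = 0.001000;  (-3·δc/c)² = (-3×0.0400)² = 0.0144
δQ/Q = √(0.0154) = 0.124
Q = 3.79e-09, so δQ = 0.124 × 3.79e-09 = 4.71e-10.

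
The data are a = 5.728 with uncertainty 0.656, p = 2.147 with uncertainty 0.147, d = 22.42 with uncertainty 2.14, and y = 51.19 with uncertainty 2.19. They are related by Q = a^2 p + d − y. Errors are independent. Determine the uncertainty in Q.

17.1

Let w = a^2·p = 70.44. δw/w = √((2·δa/a)² + (1·δp/p)²) = √(0.0525 + 0.00469) = 0.239, so δw = 16.8.
Q = w + d − y: δQ = √(δw² + δd² + δy²) = √(284 + 4.58 + 4.80) = 17.1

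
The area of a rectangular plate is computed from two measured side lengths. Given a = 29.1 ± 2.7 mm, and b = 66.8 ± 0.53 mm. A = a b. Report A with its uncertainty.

1940 ± 181 mm^2

Since A is a product/quotient, work with relative uncertainties:
  (1·δa/a)² = (1×0.0928)² = 0.00861;  (1·δb/b)² = (1×0.00793)² = 6.3e-05
δA/A = √(0.00867) = 0.0931
A = 1940 mm^2, so δA = 0.0931 × 1940 = 181 mm^2.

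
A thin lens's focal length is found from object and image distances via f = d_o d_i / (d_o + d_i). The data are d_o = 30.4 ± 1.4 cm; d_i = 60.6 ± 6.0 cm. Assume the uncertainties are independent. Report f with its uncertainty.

20.2 ± 0.913 cm

∂f/∂d_o = (d_i/(d_o+d_i))² = 0.443;  ∂f/∂d_i = (d_o/(d_o+d_i))² = 0.112
δf = √((∂f/∂d_o · δd_o)² + (∂f/∂d_i · δd_i)²) = √(0.385 + 0.448) = 0.913 cm
f = 20.2 cm.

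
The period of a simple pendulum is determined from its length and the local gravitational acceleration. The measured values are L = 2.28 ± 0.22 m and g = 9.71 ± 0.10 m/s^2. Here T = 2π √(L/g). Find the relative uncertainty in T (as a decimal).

Relative error in a monomial: (δT/T)² = Σ (nᵢ · δxᵢ/xᵢ)².
  (½·δL/L)² = (0.5×0.0965)² = 0.00233;  (−½·δg/g)² = (-0.5×0.0103)² = 2.65e-05
δT/T = √(0.00235) = 0.0485

0.0485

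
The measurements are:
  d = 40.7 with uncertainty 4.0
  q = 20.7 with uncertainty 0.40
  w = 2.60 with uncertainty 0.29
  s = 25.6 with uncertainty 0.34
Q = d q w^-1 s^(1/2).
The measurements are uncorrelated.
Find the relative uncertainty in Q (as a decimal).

Since Q is a product/quotient, work with relative uncertainties:
  (1·δd/d)² = (1×0.0983)² = 0.00966;  (1·δq/q)² = (1×0.0193)² = 0.000373;  (-1·δw/w)² = (-1×0.112)² = 0.0124;  (½·δs/s)² = (0.5×0.0133)² = 4.41e-05
δQ/Q = √(0.0225) = 0.150

0.150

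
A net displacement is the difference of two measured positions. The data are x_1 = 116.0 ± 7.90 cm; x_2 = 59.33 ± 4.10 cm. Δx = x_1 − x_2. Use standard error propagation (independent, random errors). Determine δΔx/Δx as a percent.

Absolute uncertainties add in quadrature for a linear combination:
  (δx_1)² = 62.4;  (δx_2)² = 16.8
δΔx = √(79.2) = 8.90 cm
Δx = 56.67 cm, so δΔx/Δx = 8.90/56.67 = 0.157.

15.7%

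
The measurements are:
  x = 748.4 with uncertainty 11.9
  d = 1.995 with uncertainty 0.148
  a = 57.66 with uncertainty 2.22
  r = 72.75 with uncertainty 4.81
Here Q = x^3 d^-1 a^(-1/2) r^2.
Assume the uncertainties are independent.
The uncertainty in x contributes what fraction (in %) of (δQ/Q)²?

8.88%

(δQ/Q)² = (3·δx/x)² + (-1·δd/d)² + (−½·δa/a)² + (2·δr/r)²
  x term: (3×0.0159)² = 0.00228
  d term: (-1×0.0742)² = 0.00550
  a term: (-0.5×0.0385)² = 0.000371
  r term: (2×0.0661)² = 0.0175
Total = 0.0256. Share from x = 0.00228/0.0256 = 0.0888.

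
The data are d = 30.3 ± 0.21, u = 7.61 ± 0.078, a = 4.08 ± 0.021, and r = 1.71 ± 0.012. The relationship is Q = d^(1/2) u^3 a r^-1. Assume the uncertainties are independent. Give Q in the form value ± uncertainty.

5790 ± 186

Each factor contributes (exponent × relative error)² to (δQ/Q)²:
  (½·δd/d)² = (0.5×0.00693)² = 1.2e-05;  (3·δu/u)² = (3×0.0102)² = 0.000946;  (1·δa/a)² = (1×0.00515)² = 2.65e-05;  (-1·δr/r)² = (-1×0.00702)² = 4.92e-05
δQ/Q = √(0.00103) = 0.0321
Q = 5790, so δQ = 0.0321 × 5790 = 186.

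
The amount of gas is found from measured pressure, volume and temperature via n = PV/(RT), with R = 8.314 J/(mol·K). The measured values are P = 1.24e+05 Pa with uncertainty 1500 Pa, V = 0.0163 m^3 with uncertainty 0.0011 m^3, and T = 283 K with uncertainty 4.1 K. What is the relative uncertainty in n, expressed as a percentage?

Since n is a product/quotient, work with relative uncertainties:
  (1·δP/P)² = (1×0.0121)² = 0.000146;  (1·δV/V)² = (1×0.0675)² = 0.00455;  (-1·δT/T)² = (-1×0.0145)² = 0.000210
δn/n = √(0.00491) = 0.0701

7.01%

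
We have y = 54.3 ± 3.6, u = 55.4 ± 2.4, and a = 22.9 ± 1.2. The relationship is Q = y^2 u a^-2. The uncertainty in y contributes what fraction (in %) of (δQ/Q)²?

57.8%

(δQ/Q)² = (2·δy/y)² + (1·δu/u)² + (-2·δa/a)²
  y term: (2×0.0663)² = 0.0176
  u term: (1×0.0433)² = 0.00188
  a term: (-2×0.0524)² = 0.0110
Total = 0.0304. Share from y = 0.0176/0.0304 = 0.578.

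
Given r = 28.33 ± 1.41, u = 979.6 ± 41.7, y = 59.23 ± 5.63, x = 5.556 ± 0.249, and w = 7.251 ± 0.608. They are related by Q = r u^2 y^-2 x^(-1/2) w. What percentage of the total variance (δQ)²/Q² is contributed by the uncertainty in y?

(δQ/Q)² = (1·δr/r)² + (2·δu/u)² + (-2·δy/y)² + (−½·δx/x)² + (1·δw/w)²
  r term: (1×0.0498)² = 0.00248
  u term: (2×0.0426)² = 0.00725
  y term: (-2×0.0951)² = 0.0361
  x term: (-0.5×0.0448)² = 0.000502
  w term: (1×0.0839)² = 0.00703
Total = 0.0534. Share from y = 0.0361/0.0534 = 0.677.

67.7%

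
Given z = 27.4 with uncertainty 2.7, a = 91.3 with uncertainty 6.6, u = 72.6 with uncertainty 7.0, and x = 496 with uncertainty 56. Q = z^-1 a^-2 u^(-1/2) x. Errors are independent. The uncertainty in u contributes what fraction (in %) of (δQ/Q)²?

5.09%

(δQ/Q)² = (-1·δz/z)² + (-2·δa/a)² + (−½·δu/u)² + (1·δx/x)²
  z term: (-1×0.0985)² = 0.00971
  a term: (-2×0.0723)² = 0.0209
  u term: (-0.5×0.0964)² = 0.00232
  x term: (1×0.113)² = 0.0127
Total = 0.0457. Share from u = 0.00232/0.0457 = 0.0509.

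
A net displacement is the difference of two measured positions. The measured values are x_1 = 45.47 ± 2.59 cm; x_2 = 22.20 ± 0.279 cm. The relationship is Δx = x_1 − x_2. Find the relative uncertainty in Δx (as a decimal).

Each term contributes (cᵢ δxᵢ)² to (δΔx)²:
  (δx_1)² = 6.71;  (δx_2)² = 0.0778
δΔx = √(6.79) = 2.60 cm
Δx = 23.27 cm, so δΔx/Δx = 2.60/23.27 = 0.112.

0.112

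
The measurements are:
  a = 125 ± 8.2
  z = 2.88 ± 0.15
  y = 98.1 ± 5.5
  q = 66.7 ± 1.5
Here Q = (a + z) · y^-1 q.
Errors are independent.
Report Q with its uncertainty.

Let u = a + z = 128. δu = √(δa² + δz²) = √(67.2 + 0.0225) = 8.20, so δu/u = 0.0641.
Q is then a monomial in u, y, q:
δQ/Q = √((δu/u)² + (-1·δy/y)² + (1·δq/q)²) = √(0.00411 + 0.00314 + 0.000506) = 0.0881
Q = 86.9, so δQ = 0.0881 × 86.9 = 7.66.

86.9 ± 7.66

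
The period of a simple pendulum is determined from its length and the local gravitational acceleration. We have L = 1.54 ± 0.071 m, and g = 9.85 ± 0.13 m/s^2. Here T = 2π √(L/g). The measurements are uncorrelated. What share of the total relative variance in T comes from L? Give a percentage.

92.4%

(δT/T)² = (½·δL/L)² + (−½·δg/g)²
  L term: (0.5×0.0461)² = 0.000531
  g term: (-0.5×0.0132)² = 4.35e-05
Total = 0.000575. Share from L = 0.000531/0.000575 = 0.924.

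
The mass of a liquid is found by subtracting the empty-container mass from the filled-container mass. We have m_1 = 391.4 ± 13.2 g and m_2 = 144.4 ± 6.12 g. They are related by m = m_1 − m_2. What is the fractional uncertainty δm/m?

0.0589

Sums and differences: (δm)² = Σ (cᵢ δxᵢ)².
  (δm_1)² = 174;  (δm_2)² = 37.5
δm = √(212) = 14.5 g
m = 247.0 g, so δm/m = 14.5/247.0 = 0.0589.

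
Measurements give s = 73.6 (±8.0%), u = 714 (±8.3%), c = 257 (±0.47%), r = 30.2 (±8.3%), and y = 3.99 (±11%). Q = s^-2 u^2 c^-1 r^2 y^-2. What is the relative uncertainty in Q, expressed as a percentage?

35.9%

Since Q is a product/quotient, work with relative uncertainties:
  (-2·δs/s)² = (-2×0.0800)² = 0.0256;  (2·δu/u)² = (2×0.0830)² = 0.0276;  (-1·δc/c)² = (-1×0.00470)² = 2.21e-05;  (2·δr/r)² = (2×0.0830)² = 0.0276;  (-2·δy/y)² = (-2×0.110)² = 0.0484
δQ/Q = √(0.129) = 0.359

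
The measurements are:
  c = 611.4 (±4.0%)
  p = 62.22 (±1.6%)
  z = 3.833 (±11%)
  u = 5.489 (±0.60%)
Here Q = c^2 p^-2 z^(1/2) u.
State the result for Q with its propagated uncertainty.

1038 ± 106

Each factor contributes (exponent × relative error)² to (δQ/Q)²:
  (2·δc/c)² = (2×0.0400)² = 0.00640;  (-2·δp/p)² = (-2×0.0160)² = 0.00102;  (½·δz/z)² = (0.5×0.110)² = 0.00302;  (1·δu/u)² = (1×0.00600)² = 3.6e-05
δQ/Q = √(0.0105) = 0.102
Q = 1038, so δQ = 0.102 × 1038 = 106.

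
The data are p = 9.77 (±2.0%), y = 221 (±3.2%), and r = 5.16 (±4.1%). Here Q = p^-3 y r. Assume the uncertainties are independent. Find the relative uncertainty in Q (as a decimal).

Relative error in a monomial: (δQ/Q)² = Σ (nᵢ · δxᵢ/xᵢ)².
  (-3·δp/p)² = (-3×0.0200)² = 0.00360;  (1·δy/y)² = (1×0.0320)² = 0.00102;  (1·δr/r)² = (1×0.0410)² = 0.00168
δQ/Q = √(0.00630) = 0.0794

0.0794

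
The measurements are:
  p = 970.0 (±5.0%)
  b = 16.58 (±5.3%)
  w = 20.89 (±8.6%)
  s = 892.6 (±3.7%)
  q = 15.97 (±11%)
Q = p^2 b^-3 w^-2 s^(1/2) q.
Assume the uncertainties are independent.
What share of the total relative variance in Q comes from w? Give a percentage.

(δQ/Q)² = (2·δp/p)² + (-3·δb/b)² + (-2·δw/w)² + (½·δs/s)² + (1·δq/q)²
  p term: (2×0.0500)² = 0.0100
  b term: (-3×0.0530)² = 0.0253
  w term: (-2×0.0860)² = 0.0296
  s term: (0.5×0.0370)² = 0.000342
  q term: (1×0.110)² = 0.0121
Total = 0.0773. Share from w = 0.0296/0.0773 = 0.383.

38.3%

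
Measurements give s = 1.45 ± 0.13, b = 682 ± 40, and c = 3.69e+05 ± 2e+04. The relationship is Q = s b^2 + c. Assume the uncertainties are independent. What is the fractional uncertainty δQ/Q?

0.0973

Let p = s·b^2 = 6.74e+05. δp/p = √((1·δs/s)² + (2·δb/b)²) = √(0.00804 + 0.0138) = 0.148, so δp = 99600.
Q = p + c: δQ = √(δp² + δc²) = √(9.91e+09 + 4e+08) = 1.02e+05
Q = 1.04e+06, so δQ/Q = 1.02e+05/1.04e+06 = 0.0973.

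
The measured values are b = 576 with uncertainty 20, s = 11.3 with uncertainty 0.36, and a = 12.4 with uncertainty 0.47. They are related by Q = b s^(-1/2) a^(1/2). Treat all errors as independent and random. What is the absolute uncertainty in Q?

Products/powers → add relative errors in quadrature, weighted by exponent:
  (1·δb/b)² = (1×0.0347)² = 0.00121;  (−½·δs/s)² = (-0.5×0.0319)² = 0.000254;  (½·δa/a)² = (0.5×0.0379)² = 0.000359
δQ/Q = √(0.00182) = 0.0426
Q = 603, so δQ = 0.0426 × 603 = 25.7.

25.7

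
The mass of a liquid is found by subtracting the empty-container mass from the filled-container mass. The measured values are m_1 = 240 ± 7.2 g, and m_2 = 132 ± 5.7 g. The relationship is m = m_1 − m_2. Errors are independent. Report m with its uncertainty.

108 ± 9.18 g

m is a linear combination, so absolute uncertainties add in quadrature:
  (δm_1)² = 51.8;  (δm_2)² = 32.5
δm = √(84.3) = 9.18 g
m = 108 g.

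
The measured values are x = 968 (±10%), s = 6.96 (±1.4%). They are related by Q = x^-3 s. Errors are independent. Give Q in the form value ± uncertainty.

Since Q is a product/quotient, work with relative uncertainties:
  (-3·δx/x)² = (-3×0.100)² = 0.0900;  (1·δs/s)² = (1×0.0140)² = 0.000196
δQ/Q = √(0.0902) = 0.300
Q = 7.67e-09, so δQ = 0.300 × 7.67e-09 = 2.3e-09.

(7.67 ± 2.30) × 10^-9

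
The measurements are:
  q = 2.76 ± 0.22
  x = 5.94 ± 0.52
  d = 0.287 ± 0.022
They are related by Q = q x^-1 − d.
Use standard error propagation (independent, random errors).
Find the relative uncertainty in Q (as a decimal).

0.334

Let p = q·x^-1 = 0.465. δp/p = √((1·δq/q)² + (-1·δx/x)²) = √(0.00635 + 0.00766) = 0.118, so δp = 0.0550.
Q = p − d: δQ = √(δp² + δd²) = √(0.00303 + 0.000484) = 0.0592
Q = 0.178, so δQ/Q = 0.0592/0.178 = 0.334.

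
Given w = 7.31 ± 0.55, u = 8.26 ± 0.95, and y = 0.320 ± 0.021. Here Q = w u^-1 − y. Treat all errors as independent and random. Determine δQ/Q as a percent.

21.8%

Let p = w·u^-1 = 0.885. δp/p = √((1·δw/w)² + (-1·δu/u)²) = √(0.00566 + 0.0132) = 0.137, so δp = 0.122.
Q = p − y: δQ = √(δp² + δy²) = √(0.0148 + 0.000441) = 0.123
Q = 0.565, so δQ/Q = 0.123/0.565 = 0.218.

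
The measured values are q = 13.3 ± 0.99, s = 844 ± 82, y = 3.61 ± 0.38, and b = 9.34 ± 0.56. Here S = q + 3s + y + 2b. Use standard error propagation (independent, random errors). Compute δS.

Absolute uncertainties add in quadrature for a linear combination:
  (δq)² = 0.980;  (3·δs)² = 60500;  (δy)² = 0.144;  (2·δb)² = 1.25
δS = √(60500) = 246

246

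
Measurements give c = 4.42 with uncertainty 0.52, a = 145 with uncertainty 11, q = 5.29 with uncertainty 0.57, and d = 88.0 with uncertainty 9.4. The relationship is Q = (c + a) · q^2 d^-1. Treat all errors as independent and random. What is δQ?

Let u = c + a = 149. δu = √(δc² + δa²) = √(0.270 + 121) = 11.0, so δu/u = 0.0737.
Q is then a monomial in u, q, d:
δQ/Q = √((δu/u)² + (2·δq/q)² + (-1·δd/d)²) = √(0.00543 + 0.0464 + 0.0114) = 0.252
Q = 47.5, so δQ = 0.252 × 47.5 = 12.0.

12.0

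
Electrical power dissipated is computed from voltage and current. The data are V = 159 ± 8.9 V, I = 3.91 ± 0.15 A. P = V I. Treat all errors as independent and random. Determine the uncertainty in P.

42.2 W

Products/powers → add relative errors in quadrature, weighted by exponent:
  (1·δV/V)² = (1×0.0560)² = 0.00313;  (1·δI/I)² = (1×0.0384)² = 0.00147
δP/P = √(0.00460) = 0.0679
P = 622 W, so δP = 0.0679 × 622 = 42.2 W.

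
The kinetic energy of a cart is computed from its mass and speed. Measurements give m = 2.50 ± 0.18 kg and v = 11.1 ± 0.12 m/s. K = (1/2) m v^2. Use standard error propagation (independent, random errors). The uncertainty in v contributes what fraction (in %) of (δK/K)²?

(δK/K)² = (1·δm/m)² + (2·δv/v)²
  m term: (1×0.0720)² = 0.00518
  v term: (2×0.0108)² = 0.000467
Total = 0.00565. Share from v = 0.000467/0.00565 = 0.0827.

8.27%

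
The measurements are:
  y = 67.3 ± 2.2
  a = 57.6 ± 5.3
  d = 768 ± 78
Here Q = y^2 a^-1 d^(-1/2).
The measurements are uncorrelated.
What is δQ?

0.351

Products/powers → add relative errors in quadrature, weighted by exponent:
  (2·δy/y)² = (2×0.0327)² = 0.00427;  (-1·δa/a)² = (-1×0.0920)² = 0.00847;  (−½·δd/d)² = (-0.5×0.102)² = 0.00258
δQ/Q = √(0.0153) = 0.124
Q = 2.84, so δQ = 0.124 × 2.84 = 0.351.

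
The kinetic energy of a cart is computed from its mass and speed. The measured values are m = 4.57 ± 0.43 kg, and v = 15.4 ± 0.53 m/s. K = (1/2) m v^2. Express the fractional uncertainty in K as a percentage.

Each factor contributes (exponent × relative error)² to (δK/K)²:
  (1·δm/m)² = (1×0.0941)² = 0.00885;  (2·δv/v)² = (2×0.0344)² = 0.00474
δK/K = √(0.0136) = 0.117

11.7%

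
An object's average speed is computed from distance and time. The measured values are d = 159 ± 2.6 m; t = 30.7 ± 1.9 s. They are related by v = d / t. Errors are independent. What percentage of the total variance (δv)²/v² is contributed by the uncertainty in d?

6.53%

(δv/v)² = (1·δd/d)² + (-1·δt/t)²
  d term: (1×0.0164)² = 0.000267
  t term: (-1×0.0619)² = 0.00383
Total = 0.00410. Share from d = 0.000267/0.00410 = 0.0653.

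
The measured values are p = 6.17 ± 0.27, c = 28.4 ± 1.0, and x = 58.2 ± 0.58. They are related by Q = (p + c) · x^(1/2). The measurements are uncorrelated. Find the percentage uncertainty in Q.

Let u = p + c = 34.6. δu = √(δp² + δc²) = √(0.0729 + 1.00) = 1.04, so δu/u = 0.0300.
Q is then a monomial in u, x:
δQ/Q = √((δu/u)² + (½·δx/x)²) = √(0.000898 + 2.48e-05) = 0.0304

3.04%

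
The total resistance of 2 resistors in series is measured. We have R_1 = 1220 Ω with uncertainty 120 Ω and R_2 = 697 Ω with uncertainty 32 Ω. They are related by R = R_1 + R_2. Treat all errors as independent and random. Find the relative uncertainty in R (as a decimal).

Sums and differences: (δR)² = Σ (cᵢ δxᵢ)².
  (δR_1)² = 14400;  (δR_2)² = 1020
δR = √(15400) = 124 Ω
R = 1920 Ω, so δR/R = 124/1920 = 0.0648.

0.0648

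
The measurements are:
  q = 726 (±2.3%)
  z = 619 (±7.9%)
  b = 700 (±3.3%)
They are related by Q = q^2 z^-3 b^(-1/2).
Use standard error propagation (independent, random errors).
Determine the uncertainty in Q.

2.03e-05

Each factor contributes (exponent × relative error)² to (δQ/Q)²:
  (2·δq/q)² = (2×0.0230)² = 0.00212;  (-3·δz/z)² = (-3×0.0790)² = 0.0562;  (−½·δb/b)² = (-0.5×0.0330)² = 0.000272
δQ/Q = √(0.0586) = 0.242
Q = 8.4e-05, so δQ = 0.242 × 8.4e-05 = 2.03e-05.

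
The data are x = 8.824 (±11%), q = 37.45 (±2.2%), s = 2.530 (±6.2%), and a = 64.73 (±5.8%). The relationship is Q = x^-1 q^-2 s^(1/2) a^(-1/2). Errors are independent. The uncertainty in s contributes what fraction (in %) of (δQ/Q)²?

6.07%

(δQ/Q)² = (-1·δx/x)² + (-2·δq/q)² + (½·δs/s)² + (−½·δa/a)²
  x term: (-1×0.110)² = 0.0121
  q term: (-2×0.0220)² = 0.00194
  s term: (0.5×0.0620)² = 0.000961
  a term: (-0.5×0.0580)² = 0.000841
Total = 0.0158. Share from s = 0.000961/0.0158 = 0.0607.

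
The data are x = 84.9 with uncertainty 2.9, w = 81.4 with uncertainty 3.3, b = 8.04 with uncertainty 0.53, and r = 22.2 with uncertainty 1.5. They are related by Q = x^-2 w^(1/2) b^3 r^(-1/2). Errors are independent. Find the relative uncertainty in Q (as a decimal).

Q is a product of powers, so relative uncertainties combine in quadrature:
  (-2·δx/x)² = (-2×0.0342)² = 0.00467;  (½·δw/w)² = (0.5×0.0405)² = 0.000411;  (3·δb/b)² = (3×0.0659)² = 0.0391;  (−½·δr/r)² = (-0.5×0.0676)² = 0.00114
δQ/Q = √(0.0453) = 0.213

0.213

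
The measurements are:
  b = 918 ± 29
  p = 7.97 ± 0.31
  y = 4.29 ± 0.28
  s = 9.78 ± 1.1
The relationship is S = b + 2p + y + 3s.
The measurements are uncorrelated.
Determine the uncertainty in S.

29.2

Each term contributes (cᵢ δxᵢ)² to (δS)²:
  (δb)² = 841;  (2·δp)² = 0.384;  (δy)² = 0.0784;  (3·δs)² = 10.9
δS = √(852) = 29.2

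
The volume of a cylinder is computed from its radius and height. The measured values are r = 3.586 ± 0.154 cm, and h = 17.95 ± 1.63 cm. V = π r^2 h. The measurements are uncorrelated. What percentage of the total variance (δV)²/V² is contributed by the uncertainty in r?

47.2%

(δV/V)² = (2·δr/r)² + (1·δh/h)²
  r term: (2×0.0429)² = 0.00738
  h term: (1×0.0908)² = 0.00825
Total = 0.0156. Share from r = 0.00738/0.0156 = 0.472.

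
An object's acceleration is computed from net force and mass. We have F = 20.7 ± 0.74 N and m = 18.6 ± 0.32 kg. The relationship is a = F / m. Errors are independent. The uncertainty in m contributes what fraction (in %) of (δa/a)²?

18.8%

(δa/a)² = (1·δF/F)² + (-1·δm/m)²
  F term: (1×0.0357)² = 0.00128
  m term: (-1×0.0172)² = 0.000296
Total = 0.00157. Share from m = 0.000296/0.00157 = 0.188.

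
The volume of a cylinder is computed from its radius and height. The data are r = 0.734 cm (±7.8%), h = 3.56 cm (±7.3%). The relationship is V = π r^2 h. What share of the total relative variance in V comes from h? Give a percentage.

(δV/V)² = (2·δr/r)² + (1·δh/h)²
  r term: (2×0.0780)² = 0.0243
  h term: (1×0.0730)² = 0.00533
Total = 0.0297. Share from h = 0.00533/0.0297 = 0.180.

18.0%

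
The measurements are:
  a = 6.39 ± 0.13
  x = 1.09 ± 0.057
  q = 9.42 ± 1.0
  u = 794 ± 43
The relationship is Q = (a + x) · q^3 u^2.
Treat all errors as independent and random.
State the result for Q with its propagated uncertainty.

Let w = a + x = 7.48. δw = √(δa² + δx²) = √(0.0169 + 0.00325) = 0.142, so δw/w = 0.0190.
Q is then a monomial in w, q, u:
δQ/Q = √((δw/w)² + (3·δq/q)² + (2·δu/u)²) = √(0.000360 + 0.101 + 0.0117) = 0.337
Q = 3.94e+09, so δQ = 0.337 × 3.94e+09 = 1.33e+09.

(3.94 ± 1.33) × 10^9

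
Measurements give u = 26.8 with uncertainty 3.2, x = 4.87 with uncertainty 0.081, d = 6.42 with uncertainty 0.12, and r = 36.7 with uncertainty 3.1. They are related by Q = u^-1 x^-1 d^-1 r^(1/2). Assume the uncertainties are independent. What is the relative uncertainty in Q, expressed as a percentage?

12.9%

Q is a product of powers, so relative uncertainties combine in quadrature:
  (-1·δu/u)² = (-1×0.119)² = 0.0143;  (-1·δx/x)² = (-1×0.0166)² = 0.000277;  (-1·δd/d)² = (-1×0.0187)² = 0.000349;  (½·δr/r)² = (0.5×0.0845)² = 0.00178
δQ/Q = √(0.0167) = 0.129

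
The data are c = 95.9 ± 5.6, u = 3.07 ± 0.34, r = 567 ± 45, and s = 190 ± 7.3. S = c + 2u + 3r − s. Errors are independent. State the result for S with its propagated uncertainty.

Each term contributes (cᵢ δxᵢ)² to (δS)²:
  (δc)² = 31.4;  (2·δu)² = 0.462;  (3·δr)² = 18200;  (δs)² = 53.3
δS = √(18300) = 135
S = 1610.

1610 ± 135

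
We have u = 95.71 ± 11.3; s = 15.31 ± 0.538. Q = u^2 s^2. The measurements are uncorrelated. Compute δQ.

5.29e+05

For a monomial Q ∝ u^2, s^2, fractional errors add in quadrature:
  (2·δu/u)² = (2×0.118)² = 0.0558;  (2·δs/s)² = (2×0.0351)² = 0.00494
δQ/Q = √(0.0607) = 0.246
Q = 2.147e+06, so δQ = 0.246 × 2.147e+06 = 5.29e+05.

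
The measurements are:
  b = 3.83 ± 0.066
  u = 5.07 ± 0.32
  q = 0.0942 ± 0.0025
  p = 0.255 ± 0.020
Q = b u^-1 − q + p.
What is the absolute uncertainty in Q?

Let w = b·u^-1 = 0.755. δw/w = √((1·δb/b)² + (-1·δu/u)²) = √(0.000297 + 0.00398) = 0.0654, so δw = 0.0494.
Q = w − q + p: δQ = √(δw² + δq² + δp²) = √(0.00244 + 6.25e-06 + 0.000400) = 0.0534

0.0534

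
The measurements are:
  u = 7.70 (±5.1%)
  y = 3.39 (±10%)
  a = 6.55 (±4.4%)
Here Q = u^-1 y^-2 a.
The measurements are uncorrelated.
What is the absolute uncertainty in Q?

Q is a product of powers, so relative uncertainties combine in quadrature:
  (-1·δu/u)² = (-1×0.0510)² = 0.00260;  (-2·δy/y)² = (-2×0.100)² = 0.0400;  (1·δa/a)² = (1×0.0440)² = 0.00194
δQ/Q = √(0.0445) = 0.211
Q = 0.0740, so δQ = 0.211 × 0.0740 = 0.0156.

0.0156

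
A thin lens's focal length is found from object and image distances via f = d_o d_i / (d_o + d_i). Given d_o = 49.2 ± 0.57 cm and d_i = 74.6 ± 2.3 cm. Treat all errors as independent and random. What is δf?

0.418 cm

∂f/∂d_o = (d_i/(d_o+d_i))² = 0.363;  ∂f/∂d_i = (d_o/(d_o+d_i))² = 0.158
δf = √((∂f/∂d_o · δd_o)² + (∂f/∂d_i · δd_i)²) = √(0.0428 + 0.132) = 0.418 cm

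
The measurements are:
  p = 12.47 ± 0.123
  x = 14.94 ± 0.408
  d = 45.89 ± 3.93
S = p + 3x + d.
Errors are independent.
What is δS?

4.12

Absolute uncertainties add in quadrature for a linear combination:
  (δp)² = 0.0151;  (3·δx)² = 1.50;  (δd)² = 15.4
δS = √(17.0) = 4.12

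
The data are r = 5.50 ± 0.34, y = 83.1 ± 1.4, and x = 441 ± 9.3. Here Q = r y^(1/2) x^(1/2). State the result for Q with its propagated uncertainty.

1050 ± 66.6

Since Q is a product/quotient, work with relative uncertainties:
  (1·δr/r)² = (1×0.0618)² = 0.00382;  (½·δy/y)² = (0.5×0.0168)² = 7.1e-05;  (½·δx/x)² = (0.5×0.0211)² = 0.000111
δQ/Q = √(0.00400) = 0.0633
Q = 1050, so δQ = 0.0633 × 1050 = 66.6.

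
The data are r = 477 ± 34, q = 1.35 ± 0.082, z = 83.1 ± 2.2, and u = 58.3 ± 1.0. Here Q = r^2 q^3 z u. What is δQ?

Q is a product of powers, so relative uncertainties combine in quadrature:
  (2·δr/r)² = (2×0.0713)² = 0.0203;  (3·δq/q)² = (3×0.0607)² = 0.0332;  (1·δz/z)² = (1×0.0265)² = 0.000701;  (1·δu/u)² = (1×0.0172)² = 0.000294
δQ/Q = √(0.0545) = 0.234
Q = 2.71e+09, so δQ = 0.234 × 2.71e+09 = 6.33e+08.

6.33e+08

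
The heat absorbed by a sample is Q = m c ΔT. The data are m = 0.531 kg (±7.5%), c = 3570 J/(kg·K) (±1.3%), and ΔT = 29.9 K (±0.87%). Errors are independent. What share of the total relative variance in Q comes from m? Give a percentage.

95.8%

(δQ/Q)² = (1·δm/m)² + (1·δc/c)² + (1·δΔT/ΔT)²
  m term: (1×0.0750)² = 0.00562
  c term: (1×0.0130)² = 0.000169
  ΔT term: (1×0.00870)² = 7.57e-05
Total = 0.00587. Share from m = 0.00562/0.00587 = 0.958.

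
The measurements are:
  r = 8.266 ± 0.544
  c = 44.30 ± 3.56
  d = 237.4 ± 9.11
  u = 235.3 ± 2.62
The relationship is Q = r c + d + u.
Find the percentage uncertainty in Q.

Let p = r·c = 366.2. δp/p = √((1·δr/r)² + (1·δc/c)²) = √(0.00433 + 0.00646) = 0.104, so δp = 38.0.
Q = p + d + u: δQ = √(δp² + δd² + δu²) = √(1450 + 83.0 + 6.86) = 39.2
Q = 838.9, so δQ/Q = 39.2/838.9 = 0.0467.

4.67%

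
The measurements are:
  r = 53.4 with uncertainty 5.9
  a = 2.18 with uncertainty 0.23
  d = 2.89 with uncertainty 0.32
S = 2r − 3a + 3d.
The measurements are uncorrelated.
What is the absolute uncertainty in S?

11.9

S is a linear combination, so absolute uncertainties add in quadrature:
  (2·δr)² = 139;  (3·δa)² = 0.476;  (3·δd)² = 0.922
δS = √(141) = 11.9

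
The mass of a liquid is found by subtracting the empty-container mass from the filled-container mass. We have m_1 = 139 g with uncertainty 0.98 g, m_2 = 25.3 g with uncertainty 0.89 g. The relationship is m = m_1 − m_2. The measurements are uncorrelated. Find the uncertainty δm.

Sums and differences: (δm)² = Σ (cᵢ δxᵢ)².
  (δm_1)² = 0.960;  (δm_2)² = 0.792
δm = √(1.75) = 1.32 g

1.32 g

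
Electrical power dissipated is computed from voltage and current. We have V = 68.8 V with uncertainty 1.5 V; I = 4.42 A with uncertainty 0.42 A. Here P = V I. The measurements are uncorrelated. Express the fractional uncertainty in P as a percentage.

Relative error in a monomial: (δP/P)² = Σ (nᵢ · δxᵢ/xᵢ)².
  (1·δV/V)² = (1×0.0218)² = 0.000475;  (1·δI/I)² = (1×0.0950)² = 0.00903
δP/P = √(0.00950) = 0.0975

9.75%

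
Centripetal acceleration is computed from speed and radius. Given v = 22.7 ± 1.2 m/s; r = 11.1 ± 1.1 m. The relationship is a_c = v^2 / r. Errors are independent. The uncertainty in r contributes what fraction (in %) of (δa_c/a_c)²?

46.8%

(δa_c/a_c)² = (2·δv/v)² + (-1·δr/r)²
  v term: (2×0.0529)² = 0.0112
  r term: (-1×0.0991)² = 0.00982
Total = 0.0210. Share from r = 0.00982/0.0210 = 0.468.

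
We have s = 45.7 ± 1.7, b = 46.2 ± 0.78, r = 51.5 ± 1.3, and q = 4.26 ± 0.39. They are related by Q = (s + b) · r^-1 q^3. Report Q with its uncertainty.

Let u = s + b = 91.9. δu = √(δs² + δb²) = √(2.89 + 0.608) = 1.87, so δu/u = 0.0204.
Q is then a monomial in u, r, q:
δQ/Q = √((δu/u)² + (-1·δr/r)² + (3·δq/q)²) = √(0.000414 + 0.000637 + 0.0754) = 0.277
Q = 138, so δQ = 0.277 × 138 = 38.2.

138 ± 38.2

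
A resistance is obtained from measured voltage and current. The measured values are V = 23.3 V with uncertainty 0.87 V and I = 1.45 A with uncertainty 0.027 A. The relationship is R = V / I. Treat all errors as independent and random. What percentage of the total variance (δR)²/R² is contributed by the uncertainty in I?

(δR/R)² = (1·δV/V)² + (-1·δI/I)²
  V term: (1×0.0373)² = 0.00139
  I term: (-1×0.0186)² = 0.000347
Total = 0.00174. Share from I = 0.000347/0.00174 = 0.199.

19.9%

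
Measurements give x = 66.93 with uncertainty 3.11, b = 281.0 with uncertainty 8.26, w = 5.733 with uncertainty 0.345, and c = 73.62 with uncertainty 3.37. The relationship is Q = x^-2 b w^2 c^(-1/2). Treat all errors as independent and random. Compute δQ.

Relative error in a monomial: (δQ/Q)² = Σ (nᵢ · δxᵢ/xᵢ)².
  (-2·δx/x)² = (-2×0.0465)² = 0.00864;  (1·δb/b)² = (1×0.0294)² = 0.000864;  (2·δw/w)² = (2×0.0602)² = 0.0145;  (−½·δc/c)² = (-0.5×0.0458)² = 0.000524
δQ/Q = √(0.0245) = 0.157
Q = 0.2403, so δQ = 0.157 × 0.2403 = 0.0376.

0.0376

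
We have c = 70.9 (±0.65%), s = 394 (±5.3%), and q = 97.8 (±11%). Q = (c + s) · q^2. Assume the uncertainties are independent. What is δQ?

Let u = c + s = 465. δu = √(δc² + δs²) = √(0.212 + 436) = 20.9, so δu/u = 0.0449.
Q is then a monomial in u, q:
δQ/Q = √((δu/u)² + (2·δq/q)²) = √(0.00202 + 0.0484) = 0.225
Q = 4.45e+06, so δQ = 0.225 × 4.45e+06 = 9.98e+05.

9.98e+05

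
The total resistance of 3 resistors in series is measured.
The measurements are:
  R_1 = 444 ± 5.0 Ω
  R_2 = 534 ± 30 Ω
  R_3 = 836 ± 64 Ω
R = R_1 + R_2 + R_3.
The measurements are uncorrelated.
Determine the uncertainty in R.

70.9 Ω

R is a linear combination, so absolute uncertainties add in quadrature:
  (δR_1)² = 25.0;  (δR_2)² = 900;  (δR_3)² = 4100
δR = √(5020) = 70.9 Ω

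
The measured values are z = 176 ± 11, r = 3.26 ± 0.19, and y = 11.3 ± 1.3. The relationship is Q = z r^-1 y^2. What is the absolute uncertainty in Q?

Each factor contributes (exponent × relative error)² to (δQ/Q)²:
  (1·δz/z)² = (1×0.0625)² = 0.00391;  (-1·δr/r)² = (-1×0.0583)² = 0.00340;  (2·δy/y)² = (2×0.115)² = 0.0529
δQ/Q = √(0.0602) = 0.245
Q = 6890, so δQ = 0.245 × 6890 = 1690.

1690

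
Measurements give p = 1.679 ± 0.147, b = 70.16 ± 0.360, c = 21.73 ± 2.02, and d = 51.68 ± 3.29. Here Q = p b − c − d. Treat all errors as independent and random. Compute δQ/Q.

0.248

Let w = p·b = 117.8. δw/w = √((1·δp/p)² + (1·δb/b)²) = √(0.00767 + 2.63e-05) = 0.0877, so δw = 10.3.
Q = w − c − d: δQ = √(δw² + δc² + δd²) = √(107 + 4.08 + 10.8) = 11.0
Q = 44.39, so δQ/Q = 11.0/44.39 = 0.248.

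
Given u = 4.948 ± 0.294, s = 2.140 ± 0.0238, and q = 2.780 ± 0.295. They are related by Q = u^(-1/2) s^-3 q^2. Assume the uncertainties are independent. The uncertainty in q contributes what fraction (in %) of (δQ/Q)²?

95.8%

(δQ/Q)² = (−½·δu/u)² + (-3·δs/s)² + (2·δq/q)²
  u term: (-0.5×0.0594)² = 0.000883
  s term: (-3×0.0111)² = 0.00111
  q term: (2×0.106)² = 0.0450
Total = 0.0470. Share from q = 0.0450/0.0470 = 0.958.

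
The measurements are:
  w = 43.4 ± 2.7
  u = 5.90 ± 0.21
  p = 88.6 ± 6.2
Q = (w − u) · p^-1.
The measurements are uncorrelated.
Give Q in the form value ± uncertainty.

Let h = w − u = 37.5. δh = √(δw² + δu²) = √(7.29 + 0.0441) = 2.71, so δh/h = 0.0722.
Q is then a monomial in h, p:
δQ/Q = √((δh/h)² + (-1·δp/p)²) = √(0.00522 + 0.00490) = 0.101
Q = 0.423, so δQ = 0.101 × 0.423 = 0.0426.

0.423 ± 0.0426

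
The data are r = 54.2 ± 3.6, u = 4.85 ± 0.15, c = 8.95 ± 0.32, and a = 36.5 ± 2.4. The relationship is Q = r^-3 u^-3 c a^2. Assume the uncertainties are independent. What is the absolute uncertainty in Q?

For a monomial Q ∝ r^-3, u^-3, c, a^2, fractional errors add in quadrature:
  (-3·δr/r)² = (-3×0.0664)² = 0.0397;  (-3·δu/u)² = (-3×0.0309)² = 0.00861;  (1·δc/c)² = (1×0.0358)² = 0.00128;  (2·δa/a)² = (2×0.0658)² = 0.0173
δQ/Q = √(0.0669) = 0.259
Q = 0.000656, so δQ = 0.259 × 0.000656 = 0.000170.

0.000170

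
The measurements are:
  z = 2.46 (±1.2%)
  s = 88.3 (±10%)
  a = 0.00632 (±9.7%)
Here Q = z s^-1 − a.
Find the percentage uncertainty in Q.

Let p = z·s^-1 = 0.0279. δp/p = √((1·δz/z)² + (-1·δs/s)²) = √(0.000144 + 0.0100) = 0.101, so δp = 0.00281.
Q = p − a: δQ = √(δp² + δa²) = √(7.87e-06 + 3.76e-07) = 0.00287
Q = 0.0215, so δQ/Q = 0.00287/0.0215 = 0.133.

13.3%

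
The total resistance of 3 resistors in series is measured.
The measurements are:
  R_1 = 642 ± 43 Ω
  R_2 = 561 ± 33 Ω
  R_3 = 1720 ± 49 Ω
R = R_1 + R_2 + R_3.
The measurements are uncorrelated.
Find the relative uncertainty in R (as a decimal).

0.0250

For a sum/difference, combine absolute errors in quadrature:
  (δR_1)² = 1850;  (δR_2)² = 1090;  (δR_3)² = 2400
δR = √(5340) = 73.1 Ω
R = 2920 Ω, so δR/R = 73.1/2920 = 0.0250.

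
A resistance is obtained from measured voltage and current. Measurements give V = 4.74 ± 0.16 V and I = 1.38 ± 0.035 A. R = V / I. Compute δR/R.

0.0422

Products/powers → add relative errors in quadrature, weighted by exponent:
  (1·δV/V)² = (1×0.0338)² = 0.00114;  (-1·δI/I)² = (-1×0.0254)² = 0.000643
δR/R = √(0.00178) = 0.0422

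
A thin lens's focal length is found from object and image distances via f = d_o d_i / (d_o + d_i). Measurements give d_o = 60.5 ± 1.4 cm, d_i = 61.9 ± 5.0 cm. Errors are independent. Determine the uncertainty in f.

1.27 cm

∂f/∂d_o = (d_i/(d_o+d_i))² = 0.256;  ∂f/∂d_i = (d_o/(d_o+d_i))² = 0.244
δf = √((∂f/∂d_o · δd_o)² + (∂f/∂d_i · δd_i)²) = √(0.128 + 1.49) = 1.27 cm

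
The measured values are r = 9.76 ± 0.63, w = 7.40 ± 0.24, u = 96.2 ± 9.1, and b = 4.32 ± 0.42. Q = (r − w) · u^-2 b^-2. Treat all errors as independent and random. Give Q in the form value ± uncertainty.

Let h = r − w = 2.36. δh = √(δr² + δw²) = √(0.397 + 0.0576) = 0.674, so δh/h = 0.286.
Q is then a monomial in h, u, b:
δQ/Q = √((δh/h)² + (-2·δu/u)² + (-2·δb/b)²) = √(0.0816 + 0.0358 + 0.0378) = 0.394
Q = 1.37e-05, so δQ = 0.394 × 1.37e-05 = 5.38e-06.

(1.37 ± 0.538) × 10^-5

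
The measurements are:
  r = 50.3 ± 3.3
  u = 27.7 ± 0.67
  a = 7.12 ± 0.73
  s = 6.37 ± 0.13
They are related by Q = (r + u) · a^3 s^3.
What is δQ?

2.3e+06

Let w = r + u = 78.0. δw = √(δr² + δu²) = √(10.9 + 0.449) = 3.37, so δw/w = 0.0432.
Q is then a monomial in w, a, s:
δQ/Q = √((δw/w)² + (3·δa/a)² + (3·δs/s)²) = √(0.00186 + 0.0946 + 0.00375) = 0.317
Q = 7.28e+06, so δQ = 0.317 × 7.28e+06 = 2.3e+06.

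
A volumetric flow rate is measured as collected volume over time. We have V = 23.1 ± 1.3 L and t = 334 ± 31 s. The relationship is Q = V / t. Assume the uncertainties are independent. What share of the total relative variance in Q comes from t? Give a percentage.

73.1%

(δQ/Q)² = (1·δV/V)² + (-1·δt/t)²
  V term: (1×0.0563)² = 0.00317
  t term: (-1×0.0928)² = 0.00861
Total = 0.0118. Share from t = 0.00861/0.0118 = 0.731.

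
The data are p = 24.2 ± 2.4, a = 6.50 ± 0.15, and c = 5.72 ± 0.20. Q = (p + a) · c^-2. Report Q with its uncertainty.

Let u = p + a = 30.7. δu = √(δp² + δa²) = √(5.76 + 0.0225) = 2.40, so δu/u = 0.0783.
Q is then a monomial in u, c:
δQ/Q = √((δu/u)² + (-2·δc/c)²) = √(0.00614 + 0.00489) = 0.105
Q = 0.938, so δQ = 0.105 × 0.938 = 0.0985.

0.938 ± 0.0985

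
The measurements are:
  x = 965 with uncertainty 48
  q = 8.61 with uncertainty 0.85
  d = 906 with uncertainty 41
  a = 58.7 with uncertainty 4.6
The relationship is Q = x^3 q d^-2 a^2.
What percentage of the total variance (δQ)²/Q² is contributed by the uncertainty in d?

12.6%

(δQ/Q)² = (3·δx/x)² + (1·δq/q)² + (-2·δd/d)² + (2·δa/a)²
  x term: (3×0.0497)² = 0.0223
  q term: (1×0.0987)² = 0.00975
  d term: (-2×0.0453)² = 0.00819
  a term: (2×0.0784)² = 0.0246
Total = 0.0648. Share from d = 0.00819/0.0648 = 0.126.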